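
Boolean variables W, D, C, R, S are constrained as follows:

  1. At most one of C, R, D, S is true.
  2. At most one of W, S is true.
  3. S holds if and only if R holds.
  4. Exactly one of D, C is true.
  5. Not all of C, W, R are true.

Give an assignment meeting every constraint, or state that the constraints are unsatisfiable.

W: True; D: False; C: True; R: False; S: False

  (1) {C, R, D, S}: 1 true — at most one ✓
  (2) {W, S}: 1 true — at most one ✓
  (3) S=F, R=F — same ✓
  (4) {D, C}: 1 true — exactly one ✓
  (5) {C, W, R}: 2/3 true — not all ✓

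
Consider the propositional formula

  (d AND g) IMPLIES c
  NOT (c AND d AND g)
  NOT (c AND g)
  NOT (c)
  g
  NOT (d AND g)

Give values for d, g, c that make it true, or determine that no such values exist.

Unit clause (NOT c) forces c = False.
Unit clause (g) forces g = True.
In (NOT d OR NOT g) only NOT d is left, so d = False.
Check each clause:
  (NOT c): NOT c holds.
  (g): g holds.
  (NOT c OR NOT g): NOT c holds.
  (NOT d OR NOT g): NOT d holds.
  (c OR NOT d OR NOT g): NOT d holds.
  (NOT c OR NOT d OR NOT g): NOT c holds.
All clauses satisfied.

d: False; g: True; c: False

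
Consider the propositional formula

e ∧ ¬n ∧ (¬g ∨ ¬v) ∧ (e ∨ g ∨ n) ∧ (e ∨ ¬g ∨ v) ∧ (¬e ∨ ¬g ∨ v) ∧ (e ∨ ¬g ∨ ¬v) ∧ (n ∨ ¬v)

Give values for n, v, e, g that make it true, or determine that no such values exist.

Unit clause (e) forces e = True.
Unit clause (¬n) forces n = False.
In (n ∨ ¬v) only ¬v is left, so v = False.
In (¬e ∨ ¬g ∨ v) only ¬g is left, so g = False.
Check each clause:
  (e): e holds.
  (¬n): ¬n holds.
  (¬g ∨ ¬v): ¬g holds.
  (e ∨ g ∨ n): e holds.
  (e ∨ ¬g ∨ v): e holds.
  (¬e ∨ ¬g ∨ v): ¬g holds.
  (e ∨ ¬g ∨ ¬v): e holds.
  (n ∨ ¬v): ¬v holds.
All clauses satisfied.

n=F, v=F, e=T, g=F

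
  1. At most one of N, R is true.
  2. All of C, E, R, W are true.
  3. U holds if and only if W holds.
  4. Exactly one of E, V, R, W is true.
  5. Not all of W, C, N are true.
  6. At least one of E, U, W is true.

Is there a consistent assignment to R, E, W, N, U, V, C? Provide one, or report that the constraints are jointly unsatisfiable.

The formula is unsatisfiable.

Case E = True:
  (2) forces C = True.
  (2) forces R = True.
  Constraint (4) is violated (E=T, R=T) — contradiction.
Case E = False:
  Constraint (2) is violated (E=F) — contradiction.
Both cases fail — unsatisfiable.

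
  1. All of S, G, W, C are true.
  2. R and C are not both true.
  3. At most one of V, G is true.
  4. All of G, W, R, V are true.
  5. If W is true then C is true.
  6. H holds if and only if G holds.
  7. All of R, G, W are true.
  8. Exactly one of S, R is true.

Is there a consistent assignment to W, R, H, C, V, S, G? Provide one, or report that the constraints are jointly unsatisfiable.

UNSATISFIABLE

Case R = True:
  (1) forces S = True.
  Constraint (8) is violated (S=T, R=T) — contradiction.
Case R = False:
  Constraint (4) is violated (R=F) — contradiction.
Both cases fail — unsatisfiable.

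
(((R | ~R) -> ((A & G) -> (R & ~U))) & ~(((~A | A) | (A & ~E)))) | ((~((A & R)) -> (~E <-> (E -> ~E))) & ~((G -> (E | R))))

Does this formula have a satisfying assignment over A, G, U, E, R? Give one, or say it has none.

A = True, G = True, U = True, E = False, R = False

  (((R | ~R) -> ((A & G) -> (R & ~U))) & ~(((~A | A) | (A & ~E)))) | ((~((A & R)) -> (~E <-> (E -> ~E))) & ~((G -> (E | R)))) = True
    ((R | ~R) -> ((A & G) -> (R & ~U))) & ~(((~A | A) | (A & ~E))) = False
      (R | ~R) -> ((A & G) -> (R & ~U)) = False
        R | ~R = True
          ~R = True
        (A & G) -> (R & ~U) = False
          A & G = True
          R & ~U = False
            ~U = False
      ~(((~A | A) | (A & ~E))) = False
        (~A | A) | (A & ~E) = True
          ~A | A = True
            ~A = False
          A & ~E = True
            ~E = True
    (~((A & R)) -> (~E <-> (E -> ~E))) & ~((G -> (E | R))) = True
      ~((A & R)) -> (~E <-> (E -> ~E)) = True
        ~((A & R)) = True
          A & R = False
        ~E <-> (E -> ~E) = True
          ~E = True
          E -> ~E = True
            ~E = True
      ~((G -> (E | R))) = True
        G -> (E | R) = False
          E | R = False
The formula evaluates to True.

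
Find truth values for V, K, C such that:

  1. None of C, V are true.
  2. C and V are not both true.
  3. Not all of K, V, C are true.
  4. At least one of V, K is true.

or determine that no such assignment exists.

V = False, K = True, C = False

  (1) {C, V}: 0 true — none ✓
  (2) C=F, V=F — not both ✓
  (3) {K, V, C}: 1/3 true — not all ✓
  (4) {V, K}: 1 true — at least one ✓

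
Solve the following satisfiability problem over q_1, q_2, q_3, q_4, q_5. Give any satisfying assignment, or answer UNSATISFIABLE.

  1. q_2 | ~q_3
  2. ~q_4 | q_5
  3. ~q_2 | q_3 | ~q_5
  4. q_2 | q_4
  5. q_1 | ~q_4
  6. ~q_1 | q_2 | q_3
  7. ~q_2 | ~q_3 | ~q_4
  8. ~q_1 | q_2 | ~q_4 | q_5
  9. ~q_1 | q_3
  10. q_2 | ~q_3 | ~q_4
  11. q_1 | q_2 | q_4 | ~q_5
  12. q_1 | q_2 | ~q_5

Set q_1 = False.
  then (q_1 | ~q_4) forces q_4 = False.
  then (q_2 | q_4) forces q_2 = True.
Set q_3 = True.
Set q_5 = True.
All clauses satisfied.

q_1=F, q_2=T, q_3=T, q_4=F, q_5=T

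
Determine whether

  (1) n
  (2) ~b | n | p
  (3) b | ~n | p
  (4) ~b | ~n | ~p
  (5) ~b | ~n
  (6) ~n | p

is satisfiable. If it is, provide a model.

n = True, b = False, p = True

Unit clause (n) forces n = True.
In (~b | ~n) only ~b is left, so b = False.
In (~n | p) only p is left, so p = True.
Check each clause:
  (n): n holds.
  (~b | n | p): ~b holds.
  (b | ~n | p): p holds.
  (~b | ~n | ~p): ~b holds.
  (~b | ~n): ~b holds.
  (~n | p): p holds.
All clauses satisfied.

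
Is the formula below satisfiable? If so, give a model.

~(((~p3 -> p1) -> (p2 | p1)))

p1 = False, p2 = False, p3 = True

  ~(((~p3 -> p1) -> (p2 | p1))) = True
    (~p3 -> p1) -> (p2 | p1) = False
      ~p3 -> p1 = True
        ~p3 = False
      p2 | p1 = False
The formula evaluates to True.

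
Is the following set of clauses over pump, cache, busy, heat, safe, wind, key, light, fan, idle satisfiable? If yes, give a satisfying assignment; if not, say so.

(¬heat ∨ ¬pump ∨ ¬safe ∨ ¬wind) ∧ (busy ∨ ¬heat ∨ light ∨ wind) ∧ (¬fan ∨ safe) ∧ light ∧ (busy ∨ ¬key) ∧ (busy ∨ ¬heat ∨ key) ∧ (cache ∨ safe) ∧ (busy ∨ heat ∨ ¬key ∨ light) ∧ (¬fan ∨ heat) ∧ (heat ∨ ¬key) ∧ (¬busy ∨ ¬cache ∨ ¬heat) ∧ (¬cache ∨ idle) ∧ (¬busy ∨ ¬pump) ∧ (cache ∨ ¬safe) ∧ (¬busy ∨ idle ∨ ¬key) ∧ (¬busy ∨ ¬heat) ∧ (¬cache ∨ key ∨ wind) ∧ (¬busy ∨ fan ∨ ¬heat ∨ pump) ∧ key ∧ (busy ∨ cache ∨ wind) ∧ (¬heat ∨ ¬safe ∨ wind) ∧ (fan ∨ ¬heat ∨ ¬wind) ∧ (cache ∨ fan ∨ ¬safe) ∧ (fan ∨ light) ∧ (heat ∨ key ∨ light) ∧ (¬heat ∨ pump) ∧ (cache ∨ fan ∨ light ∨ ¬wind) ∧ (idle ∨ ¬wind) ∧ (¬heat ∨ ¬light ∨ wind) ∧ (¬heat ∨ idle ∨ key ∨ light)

The formula is unsatisfiable.

Case key = True:
  (light) forces light = True.
  (busy ∨ ¬key) forces busy = True.
  (heat ∨ ¬key) forces heat = True.
  Clause (¬busy ∨ ¬heat) is falsified — contradiction.
Case key = False:
  Clause (key) is falsified — contradiction.
Both cases fail, so the formula is unsatisfiable.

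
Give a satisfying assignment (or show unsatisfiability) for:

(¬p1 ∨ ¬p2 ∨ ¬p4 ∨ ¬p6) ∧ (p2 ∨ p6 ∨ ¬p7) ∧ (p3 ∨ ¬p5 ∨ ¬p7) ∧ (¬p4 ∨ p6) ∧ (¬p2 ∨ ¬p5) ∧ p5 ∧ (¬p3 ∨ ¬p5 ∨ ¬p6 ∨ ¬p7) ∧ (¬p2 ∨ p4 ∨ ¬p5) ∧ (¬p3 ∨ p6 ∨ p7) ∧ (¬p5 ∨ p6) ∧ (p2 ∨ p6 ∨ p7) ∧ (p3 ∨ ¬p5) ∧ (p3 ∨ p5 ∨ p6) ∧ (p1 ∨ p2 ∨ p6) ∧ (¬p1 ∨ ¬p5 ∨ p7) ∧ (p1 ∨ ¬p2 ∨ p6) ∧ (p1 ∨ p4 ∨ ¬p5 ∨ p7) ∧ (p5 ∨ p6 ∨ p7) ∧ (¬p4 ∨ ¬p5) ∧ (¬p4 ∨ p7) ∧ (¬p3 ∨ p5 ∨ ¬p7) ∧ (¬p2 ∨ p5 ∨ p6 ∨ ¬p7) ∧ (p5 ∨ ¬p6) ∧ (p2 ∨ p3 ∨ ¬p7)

The formula is unsatisfiable.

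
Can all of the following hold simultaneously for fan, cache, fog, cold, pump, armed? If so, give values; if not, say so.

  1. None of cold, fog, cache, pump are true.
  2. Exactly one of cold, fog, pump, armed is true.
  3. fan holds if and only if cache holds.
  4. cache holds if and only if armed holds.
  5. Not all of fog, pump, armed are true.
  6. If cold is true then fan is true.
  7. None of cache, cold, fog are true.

The formula is unsatisfiable.

Case cache = True:
  Constraint (1) is violated (cache=T) — contradiction.
Case cache = False:
  (1) forces cold = False.
  (1) forces fog = False.
  (1) forces pump = False.
  (2) with cold=F, fog=F, pump=F forces armed = True.
  Constraint (4) is violated (cache=F, armed=T) — contradiction.
Both cases fail — unsatisfiable.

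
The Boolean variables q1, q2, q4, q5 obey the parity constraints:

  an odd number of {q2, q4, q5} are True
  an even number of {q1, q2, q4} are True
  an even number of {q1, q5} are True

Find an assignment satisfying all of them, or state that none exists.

The formula is unsatisfiable.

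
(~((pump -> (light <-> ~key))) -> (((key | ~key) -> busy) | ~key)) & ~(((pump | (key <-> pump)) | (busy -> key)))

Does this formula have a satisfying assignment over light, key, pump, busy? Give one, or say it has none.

The conjunct ~(((pump | (key <-> pump)) | (busy -> key))) is unsatisfiable on its own:
  key=F, pump=F, busy=F: evaluates to False.
  key=F, pump=F, busy=T: evaluates to False.
  key=F, pump=T, busy=F: evaluates to False.
  key=F, pump=T, busy=T: evaluates to False.
  key=T, pump=F, busy=F: evaluates to False.
  key=T, pump=F, busy=T: evaluates to False.
  key=T, pump=T, busy=F: evaluates to False.
  key=T, pump=T, busy=T: evaluates to False.
So the whole conjunction is unsatisfiable.

Unsatisfiable — no assignment works.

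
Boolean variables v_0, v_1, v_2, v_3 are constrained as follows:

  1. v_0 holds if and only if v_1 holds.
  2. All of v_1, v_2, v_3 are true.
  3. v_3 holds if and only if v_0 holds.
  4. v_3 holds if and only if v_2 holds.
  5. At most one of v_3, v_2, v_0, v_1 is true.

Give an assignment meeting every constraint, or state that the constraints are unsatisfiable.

Case v_2 = True:
  (2) forces v_1 = True.
  Constraint (5) is violated (v_2=T, v_1=T) — contradiction.
Case v_2 = False:
  Constraint (2) is violated (v_2=F) — contradiction.
Both cases fail — unsatisfiable.

Unsatisfiable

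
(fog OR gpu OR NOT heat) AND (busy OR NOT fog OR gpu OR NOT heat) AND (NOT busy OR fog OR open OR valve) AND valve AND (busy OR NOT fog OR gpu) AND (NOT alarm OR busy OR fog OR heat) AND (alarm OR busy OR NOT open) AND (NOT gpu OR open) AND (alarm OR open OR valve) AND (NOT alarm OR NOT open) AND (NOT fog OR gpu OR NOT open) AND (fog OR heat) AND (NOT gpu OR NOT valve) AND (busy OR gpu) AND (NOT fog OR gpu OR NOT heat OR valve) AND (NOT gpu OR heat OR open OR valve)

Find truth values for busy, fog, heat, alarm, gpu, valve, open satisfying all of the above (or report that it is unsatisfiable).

busy=T, fog=T, heat=T, alarm=T, gpu=F, valve=T, open=F

Unit clause (valve) forces valve = True.
In (NOT gpu OR NOT valve) only NOT gpu is left, so gpu = False.
In (busy OR gpu) only busy is left, so busy = True.
Try fog = False:
  (fog OR gpu OR NOT heat) forces heat = False.
  clause (fog OR heat) is falsified — backtrack.
So fog = True.
  then (NOT fog OR gpu OR NOT open) forces open = False.
Set heat = True.
Set alarm = True.
All clauses satisfied.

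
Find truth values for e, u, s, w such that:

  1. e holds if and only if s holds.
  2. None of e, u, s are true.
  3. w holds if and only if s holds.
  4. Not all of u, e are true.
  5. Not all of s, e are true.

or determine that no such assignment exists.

e: False, u: False, s: False, w: False

  (1) e=F, s=F — same ✓
  (2) {e, u, s}: 0 true — none ✓
  (3) w=F, s=F — same ✓
  (4) {u, e}: 0/2 true — not all ✓
  (5) {s, e}: 0/2 true — not all ✓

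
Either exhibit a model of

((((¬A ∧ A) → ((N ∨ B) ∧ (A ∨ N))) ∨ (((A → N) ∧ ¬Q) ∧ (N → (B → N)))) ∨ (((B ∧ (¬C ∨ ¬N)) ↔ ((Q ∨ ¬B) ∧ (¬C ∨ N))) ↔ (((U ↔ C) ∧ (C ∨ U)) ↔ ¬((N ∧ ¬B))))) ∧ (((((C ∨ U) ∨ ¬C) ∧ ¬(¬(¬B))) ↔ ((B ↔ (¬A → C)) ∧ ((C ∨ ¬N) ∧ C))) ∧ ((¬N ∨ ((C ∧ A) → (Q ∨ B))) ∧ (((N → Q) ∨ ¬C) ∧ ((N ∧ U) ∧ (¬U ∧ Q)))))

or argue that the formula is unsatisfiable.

The formula is unsatisfiable.

Case U = True: the conjunct ¬U is False.
Case U = False: the conjunct U is False.
Both cases fail — unsatisfiable.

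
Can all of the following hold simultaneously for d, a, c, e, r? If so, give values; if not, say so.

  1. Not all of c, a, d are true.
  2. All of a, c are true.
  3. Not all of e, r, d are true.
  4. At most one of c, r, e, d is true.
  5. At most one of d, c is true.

d = False, a = True, c = True, e = False, r = False

  (1) {c, a, d}: 2/3 true — not all ✓
  (2) {a, c}: all 2 true ✓
  (3) {e, r, d}: 0/3 true — not all ✓
  (4) {c, r, e, d}: 1 true — at most one ✓
  (5) {d, c}: 1 true — at most one ✓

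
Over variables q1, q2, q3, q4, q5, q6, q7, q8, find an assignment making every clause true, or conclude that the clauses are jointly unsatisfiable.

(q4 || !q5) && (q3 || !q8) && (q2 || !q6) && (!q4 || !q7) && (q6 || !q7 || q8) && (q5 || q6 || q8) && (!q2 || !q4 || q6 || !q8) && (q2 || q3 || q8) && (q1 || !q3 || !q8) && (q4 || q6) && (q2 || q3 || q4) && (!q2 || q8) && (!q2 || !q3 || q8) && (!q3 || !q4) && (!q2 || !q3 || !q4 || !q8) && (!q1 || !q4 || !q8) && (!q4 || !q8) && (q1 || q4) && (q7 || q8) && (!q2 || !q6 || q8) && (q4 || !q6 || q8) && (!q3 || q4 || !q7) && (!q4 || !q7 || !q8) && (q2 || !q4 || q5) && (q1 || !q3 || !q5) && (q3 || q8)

q1: True, q2: True, q3: True, q4: False, q5: False, q6: True, q7: False, q8: True

Set q1 = True.
Set q2 = True.
  then (!q2 || q8) forces q8 = True.
  then (!q1 || !q4 || !q8) forces q4 = False.
  then (q4 || !q5) forces q5 = False.
  then (q3 || !q8) forces q3 = True.
  then (q4 || q6) forces q6 = True.
  then (!q3 || q4 || !q7) forces q7 = False.
All clauses satisfied.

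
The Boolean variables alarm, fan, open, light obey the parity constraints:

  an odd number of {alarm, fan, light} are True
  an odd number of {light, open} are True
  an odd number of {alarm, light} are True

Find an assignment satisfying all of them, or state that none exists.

alarm: False; fan: False; open: False; light: True

{alarm, fan, light}: 1 true → odd ✓
{light, open}: 1 true → odd ✓
{alarm, light}: 1 true → odd ✓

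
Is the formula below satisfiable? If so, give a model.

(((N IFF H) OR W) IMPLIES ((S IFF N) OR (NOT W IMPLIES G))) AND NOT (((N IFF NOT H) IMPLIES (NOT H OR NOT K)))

W = False; H = True; G = False; N = False; K = True; S = True

  ((N IFF H) OR W) IMPLIES ((S IFF N) OR (NOT W IMPLIES G)) = True
    (N IFF H) OR W = False
      N IFF H = False
    (S IFF N) OR (NOT W IMPLIES G) = False
      S IFF N = False
      NOT W IMPLIES G = False
        NOT W = True
  NOT (((N IFF NOT H) IMPLIES (NOT H OR NOT K))) = True
    (N IFF NOT H) IMPLIES (NOT H OR NOT K) = False
      N IFF NOT H = True
        NOT H = False
      NOT H OR NOT K = False
        NOT H = False
        NOT K = False
Both conjuncts True, so the formula holds.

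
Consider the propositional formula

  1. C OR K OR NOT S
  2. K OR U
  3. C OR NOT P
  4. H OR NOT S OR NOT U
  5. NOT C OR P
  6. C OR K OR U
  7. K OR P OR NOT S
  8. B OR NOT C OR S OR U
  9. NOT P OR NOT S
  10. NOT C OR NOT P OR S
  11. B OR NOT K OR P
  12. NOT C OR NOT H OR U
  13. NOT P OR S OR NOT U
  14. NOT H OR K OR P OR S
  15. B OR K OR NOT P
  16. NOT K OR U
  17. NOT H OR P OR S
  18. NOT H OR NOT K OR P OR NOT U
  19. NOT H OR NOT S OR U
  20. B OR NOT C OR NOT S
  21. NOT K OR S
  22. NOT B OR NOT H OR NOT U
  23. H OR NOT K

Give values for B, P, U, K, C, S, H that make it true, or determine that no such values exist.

Set B = True.
Try P = True:
  (C OR NOT P) forces C = True.
  (NOT P OR NOT S) forces S = False.
  clause (NOT C OR NOT P OR S) is falsified — backtrack.
So P = False.
  then (NOT C OR P) forces C = False.
Try U = False:
  (K OR U) forces K = True.
  clause (NOT K OR U) is falsified — backtrack.
So U = True.
  then (NOT B OR NOT H OR NOT U) forces H = False.
  then (H OR NOT K) forces K = False.
  then (C OR K OR NOT S) forces S = False.
All clauses satisfied.

B: True; P: False; U: True; K: False; C: False; S: False; H: False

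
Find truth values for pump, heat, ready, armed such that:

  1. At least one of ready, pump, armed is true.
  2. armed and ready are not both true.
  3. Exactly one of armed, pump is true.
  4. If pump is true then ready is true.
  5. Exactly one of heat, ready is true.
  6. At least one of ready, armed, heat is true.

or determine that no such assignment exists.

pump: True, heat: False, ready: True, armed: False

  (1) {ready, pump, armed}: 2 true — at least one ✓
  (2) armed=F, ready=T — not both ✓
  (3) {armed, pump}: 1 true — exactly one ✓
  (4) pump=T ⇒ ready: T ✓
  (5) {heat, ready}: 1 true — exactly one ✓
  (6) {ready, armed, heat}: 1 true — at least one ✓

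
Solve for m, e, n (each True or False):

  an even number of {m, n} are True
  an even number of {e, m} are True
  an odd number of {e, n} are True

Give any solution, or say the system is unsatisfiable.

Unsatisfiable

Adding constraints 1, 2, 3 mod 2: every variable appears an even number of times on the left, so the left side is 0.
But the right sides sum to 1 (mod 2). 0 ≠ 1 — the system is inconsistent.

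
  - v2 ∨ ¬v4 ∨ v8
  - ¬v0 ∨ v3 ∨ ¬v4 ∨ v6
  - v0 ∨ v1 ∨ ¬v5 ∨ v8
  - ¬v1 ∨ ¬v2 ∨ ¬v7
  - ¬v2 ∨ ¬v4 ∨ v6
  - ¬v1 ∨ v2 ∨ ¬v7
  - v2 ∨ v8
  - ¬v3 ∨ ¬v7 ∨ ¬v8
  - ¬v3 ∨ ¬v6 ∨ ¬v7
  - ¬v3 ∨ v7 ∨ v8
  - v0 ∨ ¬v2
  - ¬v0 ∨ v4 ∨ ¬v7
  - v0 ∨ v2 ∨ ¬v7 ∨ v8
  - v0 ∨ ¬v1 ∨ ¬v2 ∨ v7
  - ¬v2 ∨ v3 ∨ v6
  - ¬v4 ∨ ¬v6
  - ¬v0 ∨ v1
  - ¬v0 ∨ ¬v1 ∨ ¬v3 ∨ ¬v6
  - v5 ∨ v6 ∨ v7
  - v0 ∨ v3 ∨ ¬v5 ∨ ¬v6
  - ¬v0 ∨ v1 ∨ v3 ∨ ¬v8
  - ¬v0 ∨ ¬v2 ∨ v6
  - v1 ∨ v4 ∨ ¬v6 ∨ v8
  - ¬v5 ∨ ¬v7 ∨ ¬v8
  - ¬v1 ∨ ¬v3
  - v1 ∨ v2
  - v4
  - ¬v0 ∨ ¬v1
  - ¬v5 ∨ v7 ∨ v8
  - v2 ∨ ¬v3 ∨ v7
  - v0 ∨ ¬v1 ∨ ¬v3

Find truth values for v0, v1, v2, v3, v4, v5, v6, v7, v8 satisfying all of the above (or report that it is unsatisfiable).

Unit clause (v4) forces v4 = True.
In (¬v4 ∨ ¬v6) only ¬v6 is left, so v6 = False.
In (¬v2 ∨ ¬v4 ∨ v6) only ¬v2 is left, so v2 = False.
In (v2 ∨ v8) only v8 is left, so v8 = True.
In (v1 ∨ v2) only v1 is left, so v1 = True.
In (¬v0 ∨ ¬v1) only ¬v0 is left, so v0 = False.
In (v0 ∨ ¬v1 ∨ ¬v3) only ¬v3 is left, so v3 = False.
In (¬v1 ∨ v2 ∨ ¬v7) only ¬v7 is left, so v7 = False.
In (v5 ∨ v6 ∨ v7) only v5 is left, so v5 = True.
All clauses satisfied.

v0=F, v1=T, v2=F, v3=F, v4=T, v5=T, v6=F, v7=F, v8=T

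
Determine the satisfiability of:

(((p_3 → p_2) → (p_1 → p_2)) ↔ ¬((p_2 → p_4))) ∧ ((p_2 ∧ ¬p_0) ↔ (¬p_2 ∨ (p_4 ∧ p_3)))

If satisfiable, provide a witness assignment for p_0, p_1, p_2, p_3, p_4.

p_0=T; p_1=F; p_2=T; p_3=F; p_4=F

  ((p_3 → p_2) → (p_1 → p_2)) ↔ ¬((p_2 → p_4)) = True
    (p_3 → p_2) → (p_1 → p_2) = True
      p_3 → p_2 = True
      p_1 → p_2 = True
    ¬((p_2 → p_4)) = True
      p_2 → p_4 = False
  (p_2 ∧ ¬p_0) ↔ (¬p_2 ∨ (p_4 ∧ p_3)) = True
    p_2 ∧ ¬p_0 = False
      ¬p_0 = False
    ¬p_2 ∨ (p_4 ∧ p_3) = False
      ¬p_2 = False
      p_4 ∧ p_3 = False
Both conjuncts True, so the formula holds.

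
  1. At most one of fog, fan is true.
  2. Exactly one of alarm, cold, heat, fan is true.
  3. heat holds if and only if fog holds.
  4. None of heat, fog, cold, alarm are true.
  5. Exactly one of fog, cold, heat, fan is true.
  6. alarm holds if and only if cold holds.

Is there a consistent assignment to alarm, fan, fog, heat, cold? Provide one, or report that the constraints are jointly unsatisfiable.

alarm = False, fan = True, fog = False, heat = False, cold = False

  (1) {fog, fan}: 1 true — at most one ✓
  (2) {alarm, cold, heat, fan}: 1 true — exactly one ✓
  (3) heat=F, fog=F — same ✓
  (4) {heat, fog, cold, alarm}: 0 true — none ✓
  (5) {fog, cold, heat, fan}: 1 true — exactly one ✓
  (6) alarm=F, cold=F — same ✓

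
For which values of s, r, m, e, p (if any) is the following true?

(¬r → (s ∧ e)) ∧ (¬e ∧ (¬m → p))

s = False, r = True, m = True, e = False, p = False

  ¬r → (s ∧ e) = True
    ¬r = False
    s ∧ e = False
  ¬e ∧ (¬m → p) = True
    ¬e = True
    ¬m → p = True
      ¬m = False
Both conjuncts True, so the formula holds.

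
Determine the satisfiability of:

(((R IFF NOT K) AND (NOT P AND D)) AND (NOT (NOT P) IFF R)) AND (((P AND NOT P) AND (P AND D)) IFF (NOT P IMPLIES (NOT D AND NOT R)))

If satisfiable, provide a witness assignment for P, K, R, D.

P = False, K = True, R = False, D = True

  ((R IFF NOT K) AND (NOT P AND D)) AND (NOT (NOT P) IFF R) = True
    (R IFF NOT K) AND (NOT P AND D) = True
      R IFF NOT K = True
        NOT K = False
      NOT P AND D = True
        NOT P = True
    NOT (NOT P) IFF R = True
      NOT (NOT P) = False
        NOT P = True
  ((P AND NOT P) AND (P AND D)) IFF (NOT P IMPLIES (NOT D AND NOT R)) = True
    (P AND NOT P) AND (P AND D) = False
      P AND NOT P = False
        NOT P = True
      P AND D = False
    NOT P IMPLIES (NOT D AND NOT R) = False
      NOT P = True
      NOT D AND NOT R = False
        NOT D = False
        NOT R = True
Both conjuncts True, so the formula holds.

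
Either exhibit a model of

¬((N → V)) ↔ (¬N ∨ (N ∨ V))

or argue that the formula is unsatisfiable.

V=F; N=T

  ¬((N → V)) ↔ (¬N ∨ (N ∨ V)) = True
    ¬((N → V)) = True
      N → V = False
    ¬N ∨ (N ∨ V) = True
      ¬N = False
      N ∨ V = True
The formula evaluates to True.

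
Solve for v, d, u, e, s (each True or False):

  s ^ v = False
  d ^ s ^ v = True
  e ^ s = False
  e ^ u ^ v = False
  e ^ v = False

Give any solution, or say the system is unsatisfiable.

v = False, d = True, u = False, e = False, s = False

s ^ v = F ^ F = False ✓
d ^ s ^ v = T ^ F ^ F = True ✓
e ^ s = F ^ F = False ✓
e ^ u ^ v = F ^ F ^ F = False ✓
e ^ v = F ^ F = False ✓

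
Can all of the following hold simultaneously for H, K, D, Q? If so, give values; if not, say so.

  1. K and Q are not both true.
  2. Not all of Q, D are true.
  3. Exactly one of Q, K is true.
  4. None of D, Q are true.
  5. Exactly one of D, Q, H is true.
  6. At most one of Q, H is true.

H=T; K=T; D=F; Q=F

  (1) K=T, Q=F — not both ✓
  (2) {Q, D}: 0/2 true — not all ✓
  (3) {Q, K}: 1 true — exactly one ✓
  (4) {D, Q}: 0 true — none ✓
  (5) {D, Q, H}: 1 true — exactly one ✓
  (6) {Q, H}: 1 true — at most one ✓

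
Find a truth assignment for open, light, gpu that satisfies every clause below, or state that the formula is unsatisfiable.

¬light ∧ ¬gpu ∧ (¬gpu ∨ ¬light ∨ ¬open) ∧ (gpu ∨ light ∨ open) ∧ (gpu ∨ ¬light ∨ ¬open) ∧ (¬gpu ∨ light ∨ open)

Unit clause (¬light) forces light = False.
Unit clause (¬gpu) forces gpu = False.
In (gpu ∨ light ∨ open) only open is left, so open = True.
All clauses satisfied.

open = True, light = False, gpu = False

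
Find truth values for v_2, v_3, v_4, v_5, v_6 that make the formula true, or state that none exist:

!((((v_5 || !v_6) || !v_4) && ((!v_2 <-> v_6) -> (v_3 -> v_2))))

v_2 = False, v_3 = True, v_4 = True, v_5 = True, v_6 = True

  !((((v_5 || !v_6) || !v_4) && ((!v_2 <-> v_6) -> (v_3 -> v_2)))) = True
    ((v_5 || !v_6) || !v_4) && ((!v_2 <-> v_6) -> (v_3 -> v_2)) = False
      (v_5 || !v_6) || !v_4 = True
        v_5 || !v_6 = True
          !v_6 = False
        !v_4 = False
      (!v_2 <-> v_6) -> (v_3 -> v_2) = False
        !v_2 <-> v_6 = True
          !v_2 = True
        v_3 -> v_2 = False
The formula evaluates to True.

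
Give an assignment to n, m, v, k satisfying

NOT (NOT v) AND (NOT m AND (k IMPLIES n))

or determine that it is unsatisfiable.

n = True; m = False; v = True; k = True

  NOT (NOT v) = True
    NOT v = False
  NOT m AND (k IMPLIES n) = True
    NOT m = True
    k IMPLIES n = True
Both conjuncts True, so the formula holds.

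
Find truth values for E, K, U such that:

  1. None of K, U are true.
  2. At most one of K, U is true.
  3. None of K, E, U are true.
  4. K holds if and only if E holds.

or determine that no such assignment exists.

E: False, K: False, U: False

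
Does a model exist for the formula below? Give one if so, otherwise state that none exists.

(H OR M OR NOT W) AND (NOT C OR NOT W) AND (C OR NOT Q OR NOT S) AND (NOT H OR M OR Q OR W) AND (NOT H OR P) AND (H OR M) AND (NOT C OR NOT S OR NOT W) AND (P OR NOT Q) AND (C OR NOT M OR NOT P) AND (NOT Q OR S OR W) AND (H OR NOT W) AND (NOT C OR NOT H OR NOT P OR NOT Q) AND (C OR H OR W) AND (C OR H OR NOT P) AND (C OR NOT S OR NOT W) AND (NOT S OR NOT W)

Set P = True.
Set C = True.
  then (NOT C OR NOT W) forces W = False.
Set Q = False.
Set S = False.
Try M = False:
  (NOT H OR M OR Q OR W) forces H = False.
  clause (H OR M) is falsified — backtrack.
So M = True.
Set H = True.
All clauses satisfied.

P: True, C: True, W: False, Q: False, S: False, M: True, H: True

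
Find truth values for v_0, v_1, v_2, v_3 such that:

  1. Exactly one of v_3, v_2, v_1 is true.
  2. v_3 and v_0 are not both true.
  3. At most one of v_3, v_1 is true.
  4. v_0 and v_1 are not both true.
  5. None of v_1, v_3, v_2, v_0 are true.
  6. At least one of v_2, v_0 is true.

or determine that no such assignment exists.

Unsatisfiable

Case v_1 = True:
  Constraint (5) is violated (v_1=T) — contradiction.
Case v_1 = False:
  (5) forces v_3 = False.
  (1) with v_3=F, v_1=F forces v_2 = True.
  Constraint (5) is violated (v_2=T) — contradiction.
Both cases fail — unsatisfiable.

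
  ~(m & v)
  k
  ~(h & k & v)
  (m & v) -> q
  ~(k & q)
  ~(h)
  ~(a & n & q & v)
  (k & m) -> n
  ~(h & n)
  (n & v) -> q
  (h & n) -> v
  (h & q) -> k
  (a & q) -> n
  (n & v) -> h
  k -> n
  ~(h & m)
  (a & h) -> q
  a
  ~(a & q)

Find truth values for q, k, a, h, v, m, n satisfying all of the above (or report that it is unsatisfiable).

q=F, k=T, a=T, h=F, v=F, m=F, n=T

Unit clause (a) forces a = True.
Unit clause (k) forces k = True.
In (~a | ~q) only ~q is left, so q = False.
In (~k | n) only n is left, so n = True.
In (~h | ~n) only ~h is left, so h = False.
In (~n | q | ~v) only ~v is left, so v = False.
Set m = False.
All clauses satisfied.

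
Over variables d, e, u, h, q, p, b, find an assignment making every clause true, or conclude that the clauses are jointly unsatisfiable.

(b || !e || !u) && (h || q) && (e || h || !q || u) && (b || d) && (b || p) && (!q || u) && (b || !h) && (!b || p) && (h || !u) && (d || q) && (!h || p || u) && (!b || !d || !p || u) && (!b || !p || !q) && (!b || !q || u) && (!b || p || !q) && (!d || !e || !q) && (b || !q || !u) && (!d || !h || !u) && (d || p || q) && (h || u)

The formula is unsatisfiable.

Case h = True:
  (b || !h) forces b = True.
  (!b || p) forces p = True.
  (!b || !p || !q) forces q = False.
  (d || q) forces d = True.
  (!b || !d || !p || u) forces u = True.
  Clause (!d || !h || !u) is falsified — contradiction.
Case h = False:
  (h || q) forces q = True.
  (!q || u) forces u = True.
  Clause (h || !u) is falsified — contradiction.
Both cases fail, so the formula is unsatisfiable.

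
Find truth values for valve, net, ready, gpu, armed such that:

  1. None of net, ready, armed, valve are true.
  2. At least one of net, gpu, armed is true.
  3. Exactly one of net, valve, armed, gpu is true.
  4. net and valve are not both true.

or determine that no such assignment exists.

valve = False, net = False, ready = False, gpu = True, armed = False

  (1) {net, ready, armed, valve}: 0 true — none ✓
  (2) {net, gpu, armed}: 1 true — at least one ✓
  (3) {net, valve, armed, gpu}: 1 true — exactly one ✓
  (4) net=F, valve=F — not both ✓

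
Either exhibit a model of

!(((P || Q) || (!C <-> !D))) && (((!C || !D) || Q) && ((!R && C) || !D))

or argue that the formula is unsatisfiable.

Q = False, C = True, R = True, P = False, D = False

  !(((P || Q) || (!C <-> !D))) = True
    (P || Q) || (!C <-> !D) = False
      P || Q = False
      !C <-> !D = False
        !C = False
        !D = True
  ((!C || !D) || Q) && ((!R && C) || !D) = True
    (!C || !D) || Q = True
      !C || !D = True
        !C = False
        !D = True
    (!R && C) || !D = True
      !R && C = False
        !R = False
      !D = True
Both conjuncts True, so the formula holds.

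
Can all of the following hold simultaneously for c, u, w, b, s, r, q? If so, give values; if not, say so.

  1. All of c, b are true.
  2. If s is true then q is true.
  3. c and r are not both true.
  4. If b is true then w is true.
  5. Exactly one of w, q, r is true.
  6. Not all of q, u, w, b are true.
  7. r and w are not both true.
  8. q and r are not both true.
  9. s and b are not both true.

c = True, u = False, w = True, b = True, s = False, r = False, q = False

  (1) {c, b}: all 2 true ✓
  (2) s=F ⇒ q: vacuous ✓
  (3) c=T, r=F — not both ✓
  (4) b=T ⇒ w: T ✓
  (5) {w, q, r}: 1 true — exactly one ✓
  (6) {q, u, w, b}: 2/4 true — not all ✓
  (7) r=F, w=T — not both ✓
  (8) q=F, r=F — not both ✓
  (9) s=F, b=T — not both ✓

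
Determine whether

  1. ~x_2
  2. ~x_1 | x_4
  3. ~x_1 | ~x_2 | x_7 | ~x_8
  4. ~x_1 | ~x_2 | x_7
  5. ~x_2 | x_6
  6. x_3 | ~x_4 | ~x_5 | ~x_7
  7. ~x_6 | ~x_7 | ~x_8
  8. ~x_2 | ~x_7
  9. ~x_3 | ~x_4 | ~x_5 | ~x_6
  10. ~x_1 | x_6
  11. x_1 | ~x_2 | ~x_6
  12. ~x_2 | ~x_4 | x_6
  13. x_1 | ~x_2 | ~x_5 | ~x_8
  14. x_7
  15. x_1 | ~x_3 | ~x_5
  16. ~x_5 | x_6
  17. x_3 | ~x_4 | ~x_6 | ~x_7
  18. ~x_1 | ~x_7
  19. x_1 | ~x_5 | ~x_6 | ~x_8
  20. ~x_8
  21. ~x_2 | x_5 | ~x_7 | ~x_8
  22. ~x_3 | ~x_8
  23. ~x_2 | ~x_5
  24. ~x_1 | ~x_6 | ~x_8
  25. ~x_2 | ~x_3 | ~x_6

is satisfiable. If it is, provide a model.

Unit clause (~x_2) forces x_2 = False.
Unit clause (x_7) forces x_7 = True.
In (~x_1 | ~x_7) only ~x_1 is left, so x_1 = False.
Unit clause (~x_8) forces x_8 = False.
Set x_3 = False.
Set x_4 = False.
Set x_5 = False.
Set x_6 = True.
All clauses satisfied.

x_1: False, x_2: False, x_3: False, x_4: False, x_5: False, x_6: True, x_7: True, x_8: False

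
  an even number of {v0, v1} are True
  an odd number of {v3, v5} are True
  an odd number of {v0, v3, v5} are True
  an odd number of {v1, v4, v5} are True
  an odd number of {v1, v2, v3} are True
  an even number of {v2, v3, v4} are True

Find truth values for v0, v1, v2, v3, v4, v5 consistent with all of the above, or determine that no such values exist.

v0=F; v1=F; v2=F; v3=T; v4=T; v5=F

{v0, v1}: 0 true → even ✓
{v3, v5}: 1 true → odd ✓
{v0, v3, v5}: 1 true → odd ✓
{v1, v4, v5}: 1 true → odd ✓
{v1, v2, v3}: 1 true → odd ✓
{v2, v3, v4}: 2 true → even ✓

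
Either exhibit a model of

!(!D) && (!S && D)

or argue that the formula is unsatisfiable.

S: False, D: True

  !(!D) = True
    !D = False
  !S && D = True
    !S = True
Both conjuncts True, so the formula holds.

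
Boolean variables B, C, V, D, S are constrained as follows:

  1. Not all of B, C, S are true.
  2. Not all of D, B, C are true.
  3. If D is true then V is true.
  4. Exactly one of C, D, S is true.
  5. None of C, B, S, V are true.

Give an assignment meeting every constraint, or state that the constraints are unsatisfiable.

Case D = True:
  (3) with D=T forces V = True.
  Constraint (5) is violated (V=T) — contradiction.
Case D = False:
  (5) forces C = False.
  (4) with C=F, D=F forces S = True.
  Constraint (5) is violated (S=T) — contradiction.
Both cases fail — unsatisfiable.

The formula is unsatisfiable.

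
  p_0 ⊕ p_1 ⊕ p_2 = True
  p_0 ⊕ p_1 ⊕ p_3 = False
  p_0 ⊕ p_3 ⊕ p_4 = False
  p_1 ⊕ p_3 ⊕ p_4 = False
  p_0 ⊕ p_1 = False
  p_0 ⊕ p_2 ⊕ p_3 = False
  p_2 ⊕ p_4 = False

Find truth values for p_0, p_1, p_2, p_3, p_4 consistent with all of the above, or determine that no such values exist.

p_0 = True, p_1 = True, p_2 = True, p_3 = False, p_4 = True

p_0 ⊕ p_1 ⊕ p_2 = T ⊕ T ⊕ T = True ✓
p_0 ⊕ p_1 ⊕ p_3 = T ⊕ T ⊕ F = False ✓
p_0 ⊕ p_3 ⊕ p_4 = T ⊕ F ⊕ T = False ✓
p_1 ⊕ p_3 ⊕ p_4 = T ⊕ F ⊕ T = False ✓
p_0 ⊕ p_1 = T ⊕ T = False ✓
p_0 ⊕ p_2 ⊕ p_3 = T ⊕ T ⊕ F = False ✓
p_2 ⊕ p_4 = T ⊕ T = False ✓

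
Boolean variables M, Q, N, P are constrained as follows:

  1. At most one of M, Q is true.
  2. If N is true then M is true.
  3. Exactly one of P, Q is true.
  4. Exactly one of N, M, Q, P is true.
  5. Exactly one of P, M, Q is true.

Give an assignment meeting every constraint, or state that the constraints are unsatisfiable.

M: False, Q: False, N: False, P: True

  (1) {M, Q}: 0 true — at most one ✓
  (2) N=F ⇒ M: vacuous ✓
  (3) {P, Q}: 1 true — exactly one ✓
  (4) {N, M, Q, P}: 1 true — exactly one ✓
  (5) {P, M, Q}: 1 true — exactly one ✓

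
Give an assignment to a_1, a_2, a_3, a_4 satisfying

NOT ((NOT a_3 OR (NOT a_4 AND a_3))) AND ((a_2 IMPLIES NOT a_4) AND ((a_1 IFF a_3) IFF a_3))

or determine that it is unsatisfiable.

a_1: True, a_2: False, a_3: True, a_4: True

  NOT ((NOT a_3 OR (NOT a_4 AND a_3))) = True
    NOT a_3 OR (NOT a_4 AND a_3) = False
      NOT a_3 = False
      NOT a_4 AND a_3 = False
        NOT a_4 = False
  (a_2 IMPLIES NOT a_4) AND ((a_1 IFF a_3) IFF a_3) = True
    a_2 IMPLIES NOT a_4 = True
      NOT a_4 = False
    (a_1 IFF a_3) IFF a_3 = True
      a_1 IFF a_3 = True
Both conjuncts True, so the formula holds.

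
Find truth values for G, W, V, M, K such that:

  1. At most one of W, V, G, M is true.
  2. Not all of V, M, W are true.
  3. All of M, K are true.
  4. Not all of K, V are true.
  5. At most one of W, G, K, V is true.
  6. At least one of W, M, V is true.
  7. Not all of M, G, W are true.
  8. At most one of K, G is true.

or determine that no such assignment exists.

G = False, W = False, V = False, M = True, K = True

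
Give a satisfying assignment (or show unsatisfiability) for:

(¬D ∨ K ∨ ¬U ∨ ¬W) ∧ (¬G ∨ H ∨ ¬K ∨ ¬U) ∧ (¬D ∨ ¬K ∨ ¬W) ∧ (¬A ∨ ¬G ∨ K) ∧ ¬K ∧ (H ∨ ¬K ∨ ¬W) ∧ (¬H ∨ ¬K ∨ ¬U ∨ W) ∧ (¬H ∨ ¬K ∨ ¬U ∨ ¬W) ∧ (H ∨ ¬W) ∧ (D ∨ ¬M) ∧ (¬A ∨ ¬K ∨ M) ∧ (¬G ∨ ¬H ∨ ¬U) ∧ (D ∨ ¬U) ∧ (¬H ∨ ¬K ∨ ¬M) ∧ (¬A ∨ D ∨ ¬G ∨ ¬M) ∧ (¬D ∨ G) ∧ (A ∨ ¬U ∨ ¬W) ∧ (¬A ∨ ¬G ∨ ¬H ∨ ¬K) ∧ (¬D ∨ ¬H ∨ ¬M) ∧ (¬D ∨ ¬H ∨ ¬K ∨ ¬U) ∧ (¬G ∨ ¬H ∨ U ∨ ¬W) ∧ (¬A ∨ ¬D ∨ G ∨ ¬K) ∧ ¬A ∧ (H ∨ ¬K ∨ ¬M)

Unit clause (¬K) forces K = False.
Unit clause (¬A) forces A = False.
Set W = False.
Set M = False.
Set G = False.
  then (¬D ∨ G) forces D = False.
  then (D ∨ ¬U) forces U = False.
Set H = False.
All clauses satisfied.

W=F, M=F, G=F, A=F, K=F, D=F, H=F, U=F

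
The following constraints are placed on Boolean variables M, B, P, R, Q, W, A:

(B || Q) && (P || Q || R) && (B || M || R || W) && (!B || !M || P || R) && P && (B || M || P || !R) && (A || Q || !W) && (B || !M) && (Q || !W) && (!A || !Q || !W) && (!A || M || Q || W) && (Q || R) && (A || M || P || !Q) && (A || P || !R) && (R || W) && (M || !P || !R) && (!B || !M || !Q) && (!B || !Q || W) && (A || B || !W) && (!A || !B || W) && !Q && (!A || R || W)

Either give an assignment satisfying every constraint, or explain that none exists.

M=T, B=T, P=T, R=T, Q=F, W=F, A=F

Unit clause (P) forces P = True.
Unit clause (!Q) forces Q = False.
In (B || Q) only B is left, so B = True.
In (Q || !W) only !W is left, so W = False.
In (Q || R) only R is left, so R = True.
In (M || !P || !R) only M is left, so M = True.
In (!A || !B || W) only !A is left, so A = False.
All clauses satisfied.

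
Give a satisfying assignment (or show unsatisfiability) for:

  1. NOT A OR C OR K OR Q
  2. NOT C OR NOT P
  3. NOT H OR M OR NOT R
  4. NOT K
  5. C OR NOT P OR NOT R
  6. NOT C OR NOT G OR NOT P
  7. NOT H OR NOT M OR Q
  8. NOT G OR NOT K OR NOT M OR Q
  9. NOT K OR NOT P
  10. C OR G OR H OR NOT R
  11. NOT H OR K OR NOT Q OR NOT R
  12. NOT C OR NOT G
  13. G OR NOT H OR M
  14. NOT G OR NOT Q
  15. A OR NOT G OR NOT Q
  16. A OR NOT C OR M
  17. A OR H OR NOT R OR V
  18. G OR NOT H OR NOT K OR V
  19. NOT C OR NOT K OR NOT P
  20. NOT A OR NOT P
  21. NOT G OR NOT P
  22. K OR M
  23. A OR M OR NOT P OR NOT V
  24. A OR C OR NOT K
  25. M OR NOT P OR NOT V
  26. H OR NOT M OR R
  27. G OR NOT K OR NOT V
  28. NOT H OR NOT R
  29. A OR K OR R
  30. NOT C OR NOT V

H=F; A=T; Q=F; K=F; M=T; P=F; R=T; C=T; G=F; V=F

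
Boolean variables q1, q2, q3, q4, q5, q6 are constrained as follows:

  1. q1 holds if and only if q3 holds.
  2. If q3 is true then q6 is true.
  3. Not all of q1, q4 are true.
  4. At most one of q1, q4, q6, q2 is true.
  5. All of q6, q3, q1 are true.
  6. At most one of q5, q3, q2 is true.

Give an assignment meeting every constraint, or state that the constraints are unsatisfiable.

Case q6 = True:
  (4) with q6=T forces q1 = False.
  Constraint (5) is violated (q1=F) — contradiction.
Case q6 = False:
  Constraint (5) is violated (q6=F) — contradiction.
Both cases fail — unsatisfiable.

Unsatisfiable — no assignment works.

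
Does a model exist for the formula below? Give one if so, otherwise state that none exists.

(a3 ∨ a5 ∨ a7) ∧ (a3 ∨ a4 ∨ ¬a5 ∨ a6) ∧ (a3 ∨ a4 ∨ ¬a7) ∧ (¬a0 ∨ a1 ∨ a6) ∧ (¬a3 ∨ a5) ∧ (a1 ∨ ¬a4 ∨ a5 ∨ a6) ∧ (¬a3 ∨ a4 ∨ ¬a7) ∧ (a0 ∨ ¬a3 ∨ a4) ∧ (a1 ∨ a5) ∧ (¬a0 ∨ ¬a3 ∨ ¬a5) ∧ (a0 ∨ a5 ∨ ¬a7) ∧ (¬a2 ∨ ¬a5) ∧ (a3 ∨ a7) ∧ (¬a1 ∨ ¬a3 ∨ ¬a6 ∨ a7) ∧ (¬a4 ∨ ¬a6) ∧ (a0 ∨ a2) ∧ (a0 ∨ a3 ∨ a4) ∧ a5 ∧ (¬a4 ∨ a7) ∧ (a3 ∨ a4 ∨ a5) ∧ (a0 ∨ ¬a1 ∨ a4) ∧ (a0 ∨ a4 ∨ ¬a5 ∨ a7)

a0=T, a1=T, a2=F, a3=F, a4=T, a5=T, a6=F, a7=T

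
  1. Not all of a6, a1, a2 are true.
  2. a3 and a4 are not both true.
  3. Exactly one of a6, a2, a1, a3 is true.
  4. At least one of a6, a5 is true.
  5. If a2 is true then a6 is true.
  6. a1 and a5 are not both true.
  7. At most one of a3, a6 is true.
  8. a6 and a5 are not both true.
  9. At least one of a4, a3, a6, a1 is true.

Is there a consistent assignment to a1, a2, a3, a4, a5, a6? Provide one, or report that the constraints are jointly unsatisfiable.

a1=F, a2=F, a3=T, a4=F, a5=T, a6=F

  (1) {a6, a1, a2}: 0/3 true — not all ✓
  (2) a3=T, a4=F — not both ✓
  (3) {a6, a2, a1, a3}: 1 true — exactly one ✓
  (4) {a6, a5}: 1 true — at least one ✓
  (5) a2=F ⇒ a6: vacuous ✓
  (6) a1=F, a5=T — not both ✓
  (7) {a3, a6}: 1 true — at most one ✓
  (8) a6=F, a5=T — not both ✓
  (9) {a4, a3, a6, a1}: 1 true — at least one ✓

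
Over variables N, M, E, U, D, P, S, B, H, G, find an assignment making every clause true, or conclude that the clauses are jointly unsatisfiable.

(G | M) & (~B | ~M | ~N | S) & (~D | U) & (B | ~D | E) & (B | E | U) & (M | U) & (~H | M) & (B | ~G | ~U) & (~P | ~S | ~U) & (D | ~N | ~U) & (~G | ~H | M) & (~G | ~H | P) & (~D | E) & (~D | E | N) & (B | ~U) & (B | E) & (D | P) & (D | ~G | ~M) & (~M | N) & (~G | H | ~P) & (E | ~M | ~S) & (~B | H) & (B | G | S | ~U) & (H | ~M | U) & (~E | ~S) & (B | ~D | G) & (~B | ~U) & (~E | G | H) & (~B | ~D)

N = True, M = True, E = True, U = False, D = False, P = True, S = False, B = False, H = True, G = False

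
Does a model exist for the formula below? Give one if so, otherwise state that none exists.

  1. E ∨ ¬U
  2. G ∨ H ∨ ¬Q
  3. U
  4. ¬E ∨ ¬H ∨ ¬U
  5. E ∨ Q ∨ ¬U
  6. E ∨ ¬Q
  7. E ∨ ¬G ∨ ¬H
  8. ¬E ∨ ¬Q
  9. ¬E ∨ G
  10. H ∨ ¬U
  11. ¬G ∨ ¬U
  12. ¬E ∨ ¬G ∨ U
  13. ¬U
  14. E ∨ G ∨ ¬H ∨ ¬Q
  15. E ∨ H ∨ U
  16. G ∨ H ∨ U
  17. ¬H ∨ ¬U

Case U = True:
  Clause (¬U) is falsified — contradiction.
Case U = False:
  Clause (U) is falsified — contradiction.
Both cases fail, so the formula is unsatisfiable.

No satisfying assignment exists.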